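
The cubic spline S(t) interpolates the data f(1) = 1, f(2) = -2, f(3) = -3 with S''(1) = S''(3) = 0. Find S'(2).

-2

Put M_i = S'' at the i-th knot. Here h = (1, 1) and Δ = (-3, -1), so the interior equations h_(i-1)·M_(i-1) + 2(h_(i-1)+h_i)·M_i + h_i·M_(i+1) = 6(Δ_i − Δ_(i-1)) read
  1·M_0 + 4·M_1 + 1·M_2 = 6(Δ_1 - Δ_0) = 12
Natural end conditions: M_0 = M_2 = 0.
Solving: M_0 = 0, M_1 = 3, M_2 = 0.
On [2, 3], S'(t) = b_1 + 2c_1·(t - 2) + 3d_1·(t - 2)² with b_1 = Δ_1 - h_1(2M_1 + M_2)/6 = -2, c_1 = M_1/2 = 3/2, d_1 = (M_2 - M_1)/(6h_1) = -1/2. So S'(2) = -2.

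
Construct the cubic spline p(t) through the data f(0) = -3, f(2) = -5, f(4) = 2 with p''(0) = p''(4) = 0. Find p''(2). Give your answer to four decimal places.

Write M_i for p''(x_i). With h_i = 2, 2 and divided differences Δ_i = -1, 7/2, the continuity of p' gives the tridiagonal system
  2·M_0 + 8·M_1 + 2·M_2 = 6(Δ_1 - Δ_0) = 27
Natural end conditions: M_0 = M_2 = 0.
Forward elimination and back-substitution give M_0 = 0, M_1 = 27/8, M_2 = 0.

3.3750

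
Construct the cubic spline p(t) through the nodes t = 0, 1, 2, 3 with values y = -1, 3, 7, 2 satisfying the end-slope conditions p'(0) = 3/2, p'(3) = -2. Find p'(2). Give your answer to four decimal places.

Put m_i = p'' at the i-th knot. Here h = (1, 1, 1) and Δ = (4, 4, -5), so the interior equations h_(i-1)·m_(i-1) + 2(h_(i-1)+h_i)·m_i + h_i·m_(i+1) = 6(Δ_i − Δ_(i-1)) read
  1·m_0 + 4·m_1 + 1·m_2 = 6(Δ_1 - Δ_0) = 0
  1·m_1 + 4·m_2 + 1·m_3 = 6(Δ_2 - Δ_1) = -54
Clamped end conditions give two more equations: 2h_0·m_0 + h_0·m_1 = 6(Δ_0 - p'(0)) = 15 and h_2·m_2 + 2h_2·m_3 = 6(p'(3) - Δ_2) = 18.
Solving: m_0 = 88/15, m_1 = 49/15, m_2 = -284/15, m_3 = 277/15.
On [2, 3], p'(t) = b_2 + 2c_2·(t - 2) + 3d_2·(t - 2)² with b_2 = Δ_2 - h_2(2m_2 + m_3)/6 = -53/30, c_2 = m_2/2 = -142/15, d_2 = (m_3 - m_2)/(6h_2) = 187/30. So p'(2) = -53/30.

-1.7667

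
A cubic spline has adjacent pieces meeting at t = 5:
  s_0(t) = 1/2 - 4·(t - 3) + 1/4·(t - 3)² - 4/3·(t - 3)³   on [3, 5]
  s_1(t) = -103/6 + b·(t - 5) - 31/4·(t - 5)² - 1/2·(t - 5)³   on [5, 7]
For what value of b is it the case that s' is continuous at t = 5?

s_0'(t) = -4 + 1/2·(t - 3) - 4·(t - 3)², so s_0'(5) = -19. On the right, s_1'(5) = b, so b = -19.

-19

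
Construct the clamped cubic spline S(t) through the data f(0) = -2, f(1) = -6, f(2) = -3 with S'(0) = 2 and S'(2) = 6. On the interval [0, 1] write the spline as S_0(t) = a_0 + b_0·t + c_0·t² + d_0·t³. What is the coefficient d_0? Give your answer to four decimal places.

Let M_i = S''(x_i). Step sizes h_i = 1, 1; slopes of the chords Δ_i = (y_(i+1) - y_i)/h_i = -4, 3.
  1·M_0 + 4·M_1 + 1·M_2 = 6(Δ_1 - Δ_0) = 42
Clamped end conditions give two more equations: 2h_0·M_0 + h_0·M_1 = 6(Δ_0 - S'(0)) = -36 and h_1·M_1 + 2h_1·M_2 = 6(S'(2) - Δ_1) = 18.
Solving the tridiagonal system: M_0 = -53/2, M_1 = 17, M_2 = 1/2.
On [0, 1], with S_0(t) = a_0 + b_0·t + c_0·t² + d_0·t³: c_0 = M_0/2 = -53/4, d_0 = (M_1 - M_0)/(6h_0) = 29/4, b_0 = Δ_0 - h_0(2M_0 + M_1)/6 = 2.

7.2500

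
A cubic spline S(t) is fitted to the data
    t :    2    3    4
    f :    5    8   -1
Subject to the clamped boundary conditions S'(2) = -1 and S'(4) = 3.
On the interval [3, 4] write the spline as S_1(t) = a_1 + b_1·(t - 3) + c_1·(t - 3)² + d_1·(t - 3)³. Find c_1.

-20

Put M_i = S'' at the i-th knot. Here h = (1, 1) and Δ = (3, -9), so the interior equations h_(i-1)·M_(i-1) + 2(h_(i-1)+h_i)·M_i + h_i·M_(i+1) = 6(Δ_i − Δ_(i-1)) read
  1·M_0 + 4·M_1 + 1·M_2 = 6(Δ_1 - Δ_0) = -72
Clamped end conditions give two more equations: 2h_0·M_0 + h_0·M_1 = 6(Δ_0 - S'(2)) = 24 and h_1·M_1 + 2h_1·M_2 = 6(S'(4) - Δ_1) = 72.
Solving the tridiagonal system: M_0 = 32, M_1 = -40, M_2 = 56.
On [3, 4], with S_1(t) = a_1 + b_1·(t - 3) + c_1·(t - 3)² + d_1·(t - 3)³: c_1 = M_1/2 = -20, d_1 = (M_2 - M_1)/(6h_1) = 16, b_1 = Δ_1 - h_1(2M_1 + M_2)/6 = -5.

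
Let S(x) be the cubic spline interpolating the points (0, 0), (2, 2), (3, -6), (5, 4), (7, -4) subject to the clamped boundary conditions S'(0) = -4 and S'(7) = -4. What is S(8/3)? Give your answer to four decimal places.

Let M_i = S''(x_i). Step sizes h_i = 2, 1, 2, 2; slopes of the chords Δ_i = (y_(i+1) - y_i)/h_i = 1, -8, 5, -4.
  2·M_0 + 6·M_1 + 1·M_2 = 6(Δ_1 - Δ_0) = -54
  1·M_1 + 6·M_2 + 2·M_3 = 6(Δ_2 - Δ_1) = 78
  2·M_2 + 8·M_3 + 2·M_4 = 6(Δ_3 - Δ_2) = -54
Clamped end conditions give two more equations: 2h_0·M_0 + h_0·M_1 = 6(Δ_0 - S'(0)) = 30 and h_3·M_3 + 2h_3·M_4 = 6(S'(7) - Δ_3) = 0.
Solving the tridiagonal system: M_0 = 2007/122, M_1 = -1092/61, M_2 = 1251/61, M_3 = -828/61, M_4 = 414/61.
On [2, 3], S(x) = 2 - 665/122·(x - 2) - 546/61·(x - 2)² + 781/122·(x - 2)³.
With (x - 2) = 2/3: S(8/3) = -6119/1647.

-3.7152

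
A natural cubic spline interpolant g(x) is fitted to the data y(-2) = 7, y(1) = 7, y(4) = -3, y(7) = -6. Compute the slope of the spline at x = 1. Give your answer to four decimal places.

Write M_i for g''(x_i). With h_i = 3, 3, 3 and divided differences Δ_i = 0, -10/3, -1, the continuity of g' gives the tridiagonal system
  3·M_0 + 12·M_1 + 3·M_2 = 6(Δ_1 - Δ_0) = -20
  3·M_1 + 12·M_2 + 3·M_3 = 6(Δ_2 - Δ_1) = 14
Natural end conditions: M_0 = M_3 = 0.
Solving: M_0 = 0, M_1 = -94/45, M_2 = 76/45, M_3 = 0.
On [1, 4], g'(x) = b_1 + 2c_1·(x - 1) + 3d_1·(x - 1)² with b_1 = Δ_1 - h_1(2M_1 + M_2)/6 = -94/45, c_1 = M_1/2 = -47/45, d_1 = (M_2 - M_1)/(6h_1) = 17/81. So g'(1) = -94/45.

-2.0889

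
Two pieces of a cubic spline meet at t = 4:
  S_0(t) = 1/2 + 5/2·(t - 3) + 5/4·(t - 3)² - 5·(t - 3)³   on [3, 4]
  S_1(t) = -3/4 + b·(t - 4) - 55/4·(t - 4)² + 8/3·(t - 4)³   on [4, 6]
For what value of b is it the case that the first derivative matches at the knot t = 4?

-10

S_0'(t) = 5/2 + 5/2·(t - 3) - 15·(t - 3)², so S_0'(4) = -10. On the right, S_1'(4) = b, so b = -10.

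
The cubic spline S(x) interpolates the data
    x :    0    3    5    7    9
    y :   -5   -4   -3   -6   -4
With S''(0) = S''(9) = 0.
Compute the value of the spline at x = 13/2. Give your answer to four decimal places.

-5.4320

Let m_i = S''(x_i). Step sizes h_i = 3, 2, 2, 2; slopes of the chords Δ_i = (y_(i+1) - y_i)/h_i = 1/3, 1/2, -3/2, 1.
  3·m_0 + 10·m_1 + 2·m_2 = 6(Δ_1 - Δ_0) = 1
  2·m_1 + 8·m_2 + 2·m_3 = 6(Δ_2 - Δ_1) = -12
  2·m_2 + 8·m_3 + 2·m_4 = 6(Δ_3 - Δ_2) = 15
Natural end conditions: m_0 = m_4 = 0.
Solving: m_0 = 0, m_1 = 39/71, m_2 = -319/142, m_3 = 173/71, m_4 = 0.
On [5, 7], S(x) = -3 - 347/426·(x - 5) - 319/284·(x - 5)² + 665/1704·(x - 5)³.
With (x - 5) = 3/2: S(13/2) = -24683/4544.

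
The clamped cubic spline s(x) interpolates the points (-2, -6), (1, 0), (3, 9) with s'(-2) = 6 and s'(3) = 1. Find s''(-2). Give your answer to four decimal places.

With M_i denoting the second derivative at x_i, h_i = 3, 2, and Δ_i = (y_(i+1) − y_i)/h_i = 2, 9/2:
  3·M_0 + 10·M_1 + 2·M_2 = 6(Δ_1 - Δ_0) = 15
Clamped end conditions give two more equations: 2h_0·M_0 + h_0·M_1 = 6(Δ_0 - s'(-2)) = -24 and h_1·M_1 + 2h_1·M_2 = 6(s'(3) - Δ_1) = -21.
Solving the tridiagonal system: M_0 = -13/2, M_1 = 5, M_2 = -31/4.

-6.5000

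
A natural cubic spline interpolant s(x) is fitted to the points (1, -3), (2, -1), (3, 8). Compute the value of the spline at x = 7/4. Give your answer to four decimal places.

-2.0742

Let M_i = s''(x_i). Step sizes h_i = 1, 1; slopes of the chords Δ_i = (y_(i+1) - y_i)/h_i = 2, 9.
  1·M_0 + 4·M_1 + 1·M_2 = 6(Δ_1 - Δ_0) = 42
Natural end conditions: M_0 = M_2 = 0.
Forward elimination and back-substitution give M_0 = 0, M_1 = 21/2, M_2 = 0.
On [1, 2], s(x) = -3 + 1/4·(x - 1) + 0·(x - 1)² + 7/4·(x - 1)³.
With (x - 1) = 3/4: s(7/4) = -531/256.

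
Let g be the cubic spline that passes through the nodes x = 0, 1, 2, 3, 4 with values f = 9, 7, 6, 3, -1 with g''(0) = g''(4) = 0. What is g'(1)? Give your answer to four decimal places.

With σ_i denoting the second derivative at x_i, h_i = 1, 1, 1, 1, and Δ_i = (y_(i+1) − y_i)/h_i = -2, -1, -3, -4:
  1·σ_0 + 4·σ_1 + 1·σ_2 = 6(Δ_1 - Δ_0) = 6
  1·σ_1 + 4·σ_2 + 1·σ_3 = 6(Δ_2 - Δ_1) = -12
  1·σ_2 + 4·σ_3 + 1·σ_4 = 6(Δ_3 - Δ_2) = -6
Natural end conditions: σ_0 = σ_4 = 0.
Hence σ_0 = 0, σ_1 = 33/14, σ_2 = -24/7, σ_3 = -9/14, σ_4 = 0.
On [1, 2], g'(x) = b_1 + 2c_1·(x - 1) + 3d_1·(x - 1)² with b_1 = Δ_1 - h_1(2σ_1 + σ_2)/6 = -17/14, c_1 = σ_1/2 = 33/28, d_1 = (σ_2 - σ_1)/(6h_1) = -27/28. So g'(1) = -17/14.

-1.2143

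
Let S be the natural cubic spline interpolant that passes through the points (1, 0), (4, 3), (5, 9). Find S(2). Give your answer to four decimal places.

-0.6667

Let σ_i = S''(x_i). Step sizes h_i = 3, 1; slopes of the chords Δ_i = (y_(i+1) - y_i)/h_i = 1, 6.
  3·σ_0 + 8·σ_1 + 1·σ_2 = 6(Δ_1 - Δ_0) = 30
Natural end conditions: σ_0 = σ_2 = 0.
Solving the tridiagonal system: σ_0 = 0, σ_1 = 15/4, σ_2 = 0.
On [1, 4], S(t) = 0 - 7/8·(t - 1) + 0·(t - 1)² + 5/24·(t - 1)³.
With (t - 1) = 1: S(2) = -2/3.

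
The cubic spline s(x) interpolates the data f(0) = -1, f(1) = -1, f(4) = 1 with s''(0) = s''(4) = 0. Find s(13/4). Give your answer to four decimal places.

Write M_i for s''(x_i). With h_i = 1, 3 and divided differences Δ_i = 0, 2/3, the continuity of s' gives the tridiagonal system
  1·M_0 + 8·M_1 + 3·M_2 = 6(Δ_1 - Δ_0) = 4
Natural end conditions: M_0 = M_2 = 0.
Hence M_0 = 0, M_1 = 1/2, M_2 = 0.
On [1, 4], s(x) = -1 + 1/6·(x - 1) + 1/4·(x - 1)² - 1/36·(x - 1)³.
With (x - 1) = 9/4: s(13/4) = 83/256.

0.3242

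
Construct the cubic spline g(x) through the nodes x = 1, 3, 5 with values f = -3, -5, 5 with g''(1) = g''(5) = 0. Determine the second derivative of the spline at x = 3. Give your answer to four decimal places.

4.5000

With σ_i denoting the second derivative at x_i, h_i = 2, 2, and Δ_i = (y_(i+1) − y_i)/h_i = -1, 5:
  2·σ_0 + 8·σ_1 + 2·σ_2 = 6(Δ_1 - Δ_0) = 36
Natural end conditions: σ_0 = σ_2 = 0.
Solving: σ_0 = 0, σ_1 = 9/2, σ_2 = 0.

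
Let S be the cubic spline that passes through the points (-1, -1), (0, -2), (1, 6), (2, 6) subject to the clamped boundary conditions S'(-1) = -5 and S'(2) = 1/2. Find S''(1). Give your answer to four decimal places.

-19.1333

Write m_i for S''(x_i). With h_i = 1, 1, 1 and divided differences Δ_i = -1, 8, 0, the continuity of S' gives the tridiagonal system
  1·m_0 + 4·m_1 + 1·m_2 = 6(Δ_1 - Δ_0) = 54
  1·m_1 + 4·m_2 + 1·m_3 = 6(Δ_2 - Δ_1) = -48
Clamped end conditions give two more equations: 2h_0·m_0 + h_0·m_1 = 6(Δ_0 - S'(-1)) = 24 and h_2·m_2 + 2h_2·m_3 = 6(S'(2) - Δ_2) = 3.
Solving the tridiagonal system: m_0 = 49/15, m_1 = 262/15, m_2 = -287/15, m_3 = 166/15.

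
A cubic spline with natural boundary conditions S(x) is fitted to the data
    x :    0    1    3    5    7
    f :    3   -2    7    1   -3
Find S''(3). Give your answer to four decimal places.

With σ_i denoting the second derivative at x_i, h_i = 1, 2, 2, 2, and Δ_i = (y_(i+1) − y_i)/h_i = -5, 9/2, -3, -2:
  1·σ_0 + 6·σ_1 + 2·σ_2 = 6(Δ_1 - Δ_0) = 57
  2·σ_1 + 8·σ_2 + 2·σ_3 = 6(Δ_2 - Δ_1) = -45
  2·σ_2 + 8·σ_3 + 2·σ_4 = 6(Δ_3 - Δ_2) = 6
Natural end conditions: σ_0 = σ_4 = 0.
Forward elimination and back-substitution give σ_0 = 0, σ_1 = 1041/82, σ_2 = -393/41, σ_3 = 129/41, σ_4 = 0.

-9.5854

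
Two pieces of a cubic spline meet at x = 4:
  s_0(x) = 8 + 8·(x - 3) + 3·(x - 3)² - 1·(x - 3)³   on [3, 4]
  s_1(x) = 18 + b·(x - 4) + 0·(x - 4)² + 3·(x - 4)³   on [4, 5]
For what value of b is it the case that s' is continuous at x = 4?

11

s_0'(x) = 8 + 6·(x - 3) - 3·(x - 3)², so s_0'(4) = 11. On the right, s_1'(4) = b, so b = 11.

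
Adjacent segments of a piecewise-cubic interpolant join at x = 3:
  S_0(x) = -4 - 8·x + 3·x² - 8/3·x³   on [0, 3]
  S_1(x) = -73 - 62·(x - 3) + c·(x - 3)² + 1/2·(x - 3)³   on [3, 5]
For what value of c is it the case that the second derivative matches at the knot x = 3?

-21

S_0''(x) = 6 - 16·x, so S_0''(3) = -42. On the right, S_1''(3) = 2c, so c = -21.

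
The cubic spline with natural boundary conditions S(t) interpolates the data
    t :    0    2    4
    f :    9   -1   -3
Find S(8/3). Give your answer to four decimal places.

-2.4074

With M_i denoting the second derivative at x_i, h_i = 2, 2, and Δ_i = (y_(i+1) − y_i)/h_i = -5, -1:
  2·M_0 + 8·M_1 + 2·M_2 = 6(Δ_1 - Δ_0) = 24
Natural end conditions: M_0 = M_2 = 0.
Forward elimination and back-substitution give M_0 = 0, M_1 = 3, M_2 = 0.
On [2, 4], S(t) = -1 - 3·(t - 2) + 3/2·(t - 2)² - 1/4·(t - 2)³.
With (t - 2) = 2/3: S(8/3) = -65/27.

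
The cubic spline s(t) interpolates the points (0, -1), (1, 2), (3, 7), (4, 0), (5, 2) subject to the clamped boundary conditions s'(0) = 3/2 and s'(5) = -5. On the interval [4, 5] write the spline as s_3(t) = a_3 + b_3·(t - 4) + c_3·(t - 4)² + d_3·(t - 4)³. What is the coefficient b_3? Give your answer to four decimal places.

Write m_i for s''(x_i). With h_i = 1, 2, 1, 1 and divided differences Δ_i = 3, 5/2, -7, 2, the continuity of s' gives the tridiagonal system
  1·m_0 + 6·m_1 + 2·m_2 = 6(Δ_1 - Δ_0) = -3
  2·m_1 + 6·m_2 + 1·m_3 = 6(Δ_2 - Δ_1) = -57
  1·m_2 + 4·m_3 + 1·m_4 = 6(Δ_3 - Δ_2) = 54
Clamped end conditions give two more equations: 2h_0·m_0 + h_0·m_1 = 6(Δ_0 - s'(0)) = 9 and h_3·m_3 + 2h_3·m_4 = 6(s'(5) - Δ_3) = -42.
Hence m_0 = 155/64, m_1 = 133/32, m_2 = -1943/128, m_3 = 1649/64, m_4 = -4337/128.
On [4, 5], with s_3(t) = a_3 + b_3·(t - 4) + c_3·(t - 4)² + d_3·(t - 4)³: c_3 = m_3/2 = 1649/128, d_3 = (m_4 - m_3)/(6h_3) = -2545/256, b_3 = Δ_3 - h_3(2m_3 + m_4)/6 = -241/256.

-0.9414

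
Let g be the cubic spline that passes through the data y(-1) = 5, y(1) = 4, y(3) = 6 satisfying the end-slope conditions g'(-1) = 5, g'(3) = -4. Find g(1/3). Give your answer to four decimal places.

Put M_i = g'' at the i-th knot. Here h = (2, 2) and Δ = (-1/2, 1), so the interior equations h_(i-1)·M_(i-1) + 2(h_(i-1)+h_i)·M_i + h_i·M_(i+1) = 6(Δ_i − Δ_(i-1)) read
  2·M_0 + 8·M_1 + 2·M_2 = 6(Δ_1 - Δ_0) = 9
Clamped end conditions give two more equations: 2h_0·M_0 + h_0·M_1 = 6(Δ_0 - g'(-1)) = -33 and h_1·M_1 + 2h_1·M_2 = 6(g'(3) - Δ_1) = -30.
Hence M_0 = -93/8, M_1 = 27/4, M_2 = -87/8.
On [-1, 1], g(x) = 5 + 5·(x + 1) - 93/16·(x + 1)² + 49/32·(x + 1)³.
With (x + 1) = 4/3: g(1/3) = 134/27.

4.9630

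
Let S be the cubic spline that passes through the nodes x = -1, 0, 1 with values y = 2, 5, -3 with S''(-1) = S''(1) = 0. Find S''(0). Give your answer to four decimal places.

-16.5000

Write σ_i for S''(x_i). With h_i = 1, 1 and divided differences Δ_i = 3, -8, the continuity of S' gives the tridiagonal system
  1·σ_0 + 4·σ_1 + 1·σ_2 = 6(Δ_1 - Δ_0) = -66
Natural end conditions: σ_0 = σ_2 = 0.
Hence σ_0 = 0, σ_1 = -33/2, σ_2 = 0.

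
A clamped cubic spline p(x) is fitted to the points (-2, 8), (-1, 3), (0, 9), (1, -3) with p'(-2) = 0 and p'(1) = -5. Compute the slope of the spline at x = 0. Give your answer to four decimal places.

-3.6667

Write m_i for p''(x_i). With h_i = 1, 1, 1 and divided differences Δ_i = -5, 6, -12, the continuity of p' gives the tridiagonal system
  1·m_0 + 4·m_1 + 1·m_2 = 6(Δ_1 - Δ_0) = 66
  1·m_1 + 4·m_2 + 1·m_3 = 6(Δ_2 - Δ_1) = -108
Clamped end conditions give two more equations: 2h_0·m_0 + h_0·m_1 = 6(Δ_0 - p'(-2)) = -30 and h_2·m_2 + 2h_2·m_3 = 6(p'(1) - Δ_2) = 42.
Solving the tridiagonal system: m_0 = -100/3, m_1 = 110/3, m_2 = -142/3, m_3 = 134/3.
On [0, 1], p'(x) = b_2 + 2c_2·x + 3d_2·x² with b_2 = Δ_2 - h_2(2m_2 + m_3)/6 = -11/3, c_2 = m_2/2 = -71/3, d_2 = (m_3 - m_2)/(6h_2) = 46/3. So p'(0) = -11/3.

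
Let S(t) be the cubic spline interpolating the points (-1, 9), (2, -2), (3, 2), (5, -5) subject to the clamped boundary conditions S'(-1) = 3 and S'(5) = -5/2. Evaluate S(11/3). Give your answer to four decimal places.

1.1481

Put σ_i = S'' at the i-th knot. Here h = (3, 1, 2) and Δ = (-11/3, 4, -7/2), so the interior equations h_(i-1)·σ_(i-1) + 2(h_(i-1)+h_i)·σ_i + h_i·σ_(i+1) = 6(Δ_i − Δ_(i-1)) read
  3·σ_0 + 8·σ_1 + 1·σ_2 = 6(Δ_1 - Δ_0) = 46
  1·σ_1 + 6·σ_2 + 2·σ_3 = 6(Δ_2 - Δ_1) = -45
Clamped end conditions give two more equations: 2h_0·σ_0 + h_0·σ_1 = 6(Δ_0 - S'(-1)) = -40 and h_2·σ_2 + 2h_2·σ_3 = 6(S'(5) - Δ_2) = 6.
Forward elimination and back-substitution give σ_0 = -38/3, σ_1 = 12, σ_2 = -12, σ_3 = 15/2.
On [3, 5], S(t) = 2 + 2·(t - 3) - 6·(t - 3)² + 13/8·(t - 3)³.
With (t - 3) = 2/3: S(11/3) = 31/27.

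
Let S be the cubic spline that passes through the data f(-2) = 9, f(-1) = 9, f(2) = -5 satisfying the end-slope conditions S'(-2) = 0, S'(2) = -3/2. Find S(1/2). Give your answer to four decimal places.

1.9766

Put M_i = S'' at the i-th knot. Here h = (1, 3) and Δ = (0, -14/3), so the interior equations h_(i-1)·M_(i-1) + 2(h_(i-1)+h_i)·M_i + h_i·M_(i+1) = 6(Δ_i − Δ_(i-1)) read
  1·M_0 + 8·M_1 + 3·M_2 = 6(Δ_1 - Δ_0) = -28
Clamped end conditions give two more equations: 2h_0·M_0 + h_0·M_1 = 6(Δ_0 - S'(-2)) = 0 and h_1·M_1 + 2h_1·M_2 = 6(S'(2) - Δ_1) = 19.
Solving: M_0 = 25/8, M_1 = -25/4, M_2 = 151/24.
On [-1, 2], S(x) = 9 - 25/16·(x + 1) - 25/8·(x + 1)² + 301/432·(x + 1)³.
With (x + 1) = 3/2: S(1/2) = 253/128.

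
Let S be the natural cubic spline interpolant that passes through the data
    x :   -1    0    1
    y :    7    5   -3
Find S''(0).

-9

Let M_i = S''(x_i). Step sizes h_i = 1, 1; slopes of the chords Δ_i = (y_(i+1) - y_i)/h_i = -2, -8.
  1·M_0 + 4·M_1 + 1·M_2 = 6(Δ_1 - Δ_0) = -36
Natural end conditions: M_0 = M_2 = 0.
Solving the tridiagonal system: M_0 = 0, M_1 = -9, M_2 = 0.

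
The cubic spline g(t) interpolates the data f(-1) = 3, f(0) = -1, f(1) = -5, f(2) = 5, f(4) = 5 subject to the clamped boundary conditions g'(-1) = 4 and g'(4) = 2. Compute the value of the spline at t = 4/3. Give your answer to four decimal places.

Write M_i for g''(x_i). With h_i = 1, 1, 1, 2 and divided differences Δ_i = -4, -4, 10, 0, the continuity of g' gives the tridiagonal system
  1·M_0 + 4·M_1 + 1·M_2 = 6(Δ_1 - Δ_0) = 0
  1·M_1 + 4·M_2 + 1·M_3 = 6(Δ_2 - Δ_1) = 84
  1·M_2 + 6·M_3 + 2·M_4 = 6(Δ_3 - Δ_2) = -60
Clamped end conditions give two more equations: 2h_0·M_0 + h_0·M_1 = 6(Δ_0 - g'(-1)) = -48 and h_3·M_3 + 2h_3·M_4 = 6(g'(4) - Δ_3) = 12.
Solving: M_0 = -974/41, M_1 = -20/41, M_2 = 1054/41, M_3 = -752/41, M_4 = 499/41.
On [1, 2], g(t) = -5 + 184/41·(t - 1) + 527/41·(t - 1)² - 301/41·(t - 1)³.
With (t - 1) = 1/3: g(4/3) = -2599/1107.

-2.3478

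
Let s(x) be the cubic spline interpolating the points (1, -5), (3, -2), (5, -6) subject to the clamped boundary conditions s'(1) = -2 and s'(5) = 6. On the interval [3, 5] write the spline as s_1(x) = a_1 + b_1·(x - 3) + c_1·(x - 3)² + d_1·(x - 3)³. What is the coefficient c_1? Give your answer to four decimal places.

-4.6250

Let M_i = s''(x_i). Step sizes h_i = 2, 2; slopes of the chords Δ_i = (y_(i+1) - y_i)/h_i = 3/2, -2.
  2·M_0 + 8·M_1 + 2·M_2 = 6(Δ_1 - Δ_0) = -21
Clamped end conditions give two more equations: 2h_0·M_0 + h_0·M_1 = 6(Δ_0 - s'(1)) = 21 and h_1·M_1 + 2h_1·M_2 = 6(s'(5) - Δ_1) = 48.
Hence M_0 = 79/8, M_1 = -37/4, M_2 = 133/8.
On [3, 5], with s_1(x) = a_1 + b_1·(x - 3) + c_1·(x - 3)² + d_1·(x - 3)³: c_1 = M_1/2 = -37/8, d_1 = (M_2 - M_1)/(6h_1) = 69/32, b_1 = Δ_1 - h_1(2M_1 + M_2)/6 = -11/8.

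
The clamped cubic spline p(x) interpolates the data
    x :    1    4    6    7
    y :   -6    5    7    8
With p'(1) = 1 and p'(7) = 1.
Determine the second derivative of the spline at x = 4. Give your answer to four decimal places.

With M_i denoting the second derivative at x_i, h_i = 3, 2, 1, and Δ_i = (y_(i+1) − y_i)/h_i = 11/3, 1, 1:
  3·M_0 + 10·M_1 + 2·M_2 = 6(Δ_1 - Δ_0) = -16
  2·M_1 + 6·M_2 + 1·M_3 = 6(Δ_2 - Δ_1) = 0
Clamped end conditions give two more equations: 2h_0·M_0 + h_0·M_1 = 6(Δ_0 - p'(1)) = 16 and h_2·M_2 + 2h_2·M_3 = 6(p'(7) - Δ_2) = 0.
Solving the tridiagonal system: M_0 = 80/19, M_1 = -176/57, M_2 = 64/57, M_3 = -32/57.

-3.0877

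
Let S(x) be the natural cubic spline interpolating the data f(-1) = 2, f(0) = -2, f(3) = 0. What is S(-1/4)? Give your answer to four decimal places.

-1.1914

Write M_i for S''(x_i). With h_i = 1, 3 and divided differences Δ_i = -4, 2/3, the continuity of S' gives the tridiagonal system
  1·M_0 + 8·M_1 + 3·M_2 = 6(Δ_1 - Δ_0) = 28
Natural end conditions: M_0 = M_2 = 0.
Hence M_0 = 0, M_1 = 7/2, M_2 = 0.
On [-1, 0], S(x) = 2 - 55/12·(x + 1) + 0·(x + 1)² + 7/12·(x + 1)³.
With (x + 1) = 3/4: S(-1/4) = -305/256.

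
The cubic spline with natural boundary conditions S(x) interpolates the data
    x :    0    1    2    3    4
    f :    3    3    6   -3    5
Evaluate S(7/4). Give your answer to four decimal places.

Put M_i = S'' at the i-th knot. Here h = (1, 1, 1, 1) and Δ = (0, 3, -9, 8), so the interior equations h_(i-1)·M_(i-1) + 2(h_(i-1)+h_i)·M_i + h_i·M_(i+1) = 6(Δ_i − Δ_(i-1)) read
  1·M_0 + 4·M_1 + 1·M_2 = 6(Δ_1 - Δ_0) = 18
  1·M_1 + 4·M_2 + 1·M_3 = 6(Δ_2 - Δ_1) = -72
  1·M_2 + 4·M_3 + 1·M_4 = 6(Δ_3 - Δ_2) = 102
Natural end conditions: M_0 = M_4 = 0.
Solving the tridiagonal system: M_0 = 0, M_1 = 165/14, M_2 = -204/7, M_3 = 459/14, M_4 = 0.
On [1, 2], S(x) = 3 + 55/14·(x - 1) + 165/28·(x - 1)² - 191/28·(x - 1)³.
With (x - 1) = 3/4: S(7/4) = 11439/1792.

6.3834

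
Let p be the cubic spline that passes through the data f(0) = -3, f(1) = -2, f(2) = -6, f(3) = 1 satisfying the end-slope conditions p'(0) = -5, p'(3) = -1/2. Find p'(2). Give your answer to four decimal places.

Put M_i = p'' at the i-th knot. Here h = (1, 1, 1) and Δ = (1, -4, 7), so the interior equations h_(i-1)·M_(i-1) + 2(h_(i-1)+h_i)·M_i + h_i·M_(i+1) = 6(Δ_i − Δ_(i-1)) read
  1·M_0 + 4·M_1 + 1·M_2 = 6(Δ_1 - Δ_0) = -30
  1·M_1 + 4·M_2 + 1·M_3 = 6(Δ_2 - Δ_1) = 66
Clamped end conditions give two more equations: 2h_0·M_0 + h_0·M_1 = 6(Δ_0 - p'(0)) = 36 and h_2·M_2 + 2h_2·M_3 = 6(p'(3) - Δ_2) = -45.
Solving the tridiagonal system: M_0 = 147/5, M_1 = -114/5, M_2 = 159/5, M_3 = -192/5.
On [2, 3], p'(t) = b_2 + 2c_2·(t - 2) + 3d_2·(t - 2)² with b_2 = Δ_2 - h_2(2M_2 + M_3)/6 = 14/5, c_2 = M_2/2 = 159/10, d_2 = (M_3 - M_2)/(6h_2) = -117/10. So p'(2) = 14/5.

2.8000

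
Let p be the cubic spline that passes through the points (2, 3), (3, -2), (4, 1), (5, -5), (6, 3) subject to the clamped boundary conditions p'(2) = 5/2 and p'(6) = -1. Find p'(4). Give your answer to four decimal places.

With M_i denoting the second derivative at x_i, h_i = 1, 1, 1, 1, and Δ_i = (y_(i+1) − y_i)/h_i = -5, 3, -6, 8:
  1·M_0 + 4·M_1 + 1·M_2 = 6(Δ_1 - Δ_0) = 48
  1·M_1 + 4·M_2 + 1·M_3 = 6(Δ_2 - Δ_1) = -54
  1·M_2 + 4·M_3 + 1·M_4 = 6(Δ_3 - Δ_2) = 84
Clamped end conditions give two more equations: 2h_0·M_0 + h_0·M_1 = 6(Δ_0 - p'(2)) = -45 and h_3·M_3 + 2h_3·M_4 = 6(p'(6) - Δ_3) = -54.
Hence M_0 = -2071/56, M_1 = 811/28, M_2 = -247/8, M_3 = 1135/28, M_4 = -2647/56.
On [4, 5], p'(x) = b_2 + 2c_2·(x - 4) + 3d_2·(x - 4)² with b_2 = Δ_2 - h_2(2M_2 + M_3)/6 = -69/28, c_2 = M_2/2 = -247/16, d_2 = (M_3 - M_2)/(6h_2) = 1333/112. So p'(4) = -69/28.

-2.4643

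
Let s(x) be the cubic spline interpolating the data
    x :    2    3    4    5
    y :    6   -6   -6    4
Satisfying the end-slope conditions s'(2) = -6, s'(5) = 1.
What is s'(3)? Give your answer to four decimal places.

With σ_i denoting the second derivative at x_i, h_i = 1, 1, 1, and Δ_i = (y_(i+1) − y_i)/h_i = -12, 0, 10:
  1·σ_0 + 4·σ_1 + 1·σ_2 = 6(Δ_1 - Δ_0) = 72
  1·σ_1 + 4·σ_2 + 1·σ_3 = 6(Δ_2 - Δ_1) = 60
Clamped end conditions give two more equations: 2h_0·σ_0 + h_0·σ_1 = 6(Δ_0 - s'(2)) = -36 and h_2·σ_2 + 2h_2·σ_3 = 6(s'(5) - Δ_2) = -54.
Solving the tridiagonal system: σ_0 = -422/15, σ_1 = 304/15, σ_2 = 286/15, σ_3 = -548/15.
On [3, 4], s'(x) = b_1 + 2c_1·(x - 3) + 3d_1·(x - 3)² with b_1 = Δ_1 - h_1(2σ_1 + σ_2)/6 = -149/15, c_1 = σ_1/2 = 152/15, d_1 = (σ_2 - σ_1)/(6h_1) = -1/5. So s'(3) = -149/15.

-9.9333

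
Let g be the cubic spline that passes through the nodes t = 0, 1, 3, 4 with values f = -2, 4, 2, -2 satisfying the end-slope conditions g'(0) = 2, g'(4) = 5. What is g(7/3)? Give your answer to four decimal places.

5.5365

With M_i denoting the second derivative at x_i, h_i = 1, 2, 1, and Δ_i = (y_(i+1) − y_i)/h_i = 6, -1, -4:
  1·M_0 + 6·M_1 + 2·M_2 = 6(Δ_1 - Δ_0) = -42
  2·M_1 + 6·M_2 + 1·M_3 = 6(Δ_2 - Δ_1) = -18
Clamped end conditions give two more equations: 2h_0·M_0 + h_0·M_1 = 6(Δ_0 - g'(0)) = 24 and h_2·M_2 + 2h_2·M_3 = 6(g'(4) - Δ_2) = 54.
Solving: M_0 = 558/35, M_1 = -276/35, M_2 = -186/35, M_3 = 1038/35.
On [1, 3], g(t) = 4 + 211/35·(t - 1) - 138/35·(t - 1)² + 3/14·(t - 1)³.
With (t - 1) = 4/3: g(7/3) = 1744/315.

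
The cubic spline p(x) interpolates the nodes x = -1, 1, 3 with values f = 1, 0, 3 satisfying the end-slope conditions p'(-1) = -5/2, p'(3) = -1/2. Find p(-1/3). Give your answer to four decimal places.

-0.2222

With m_i denoting the second derivative at x_i, h_i = 2, 2, and Δ_i = (y_(i+1) − y_i)/h_i = -1/2, 3/2:
  2·m_0 + 8·m_1 + 2·m_2 = 6(Δ_1 - Δ_0) = 12
Clamped end conditions give two more equations: 2h_0·m_0 + h_0·m_1 = 6(Δ_0 - p'(-1)) = 12 and h_1·m_1 + 2h_1·m_2 = 6(p'(3) - Δ_1) = -12.
Forward elimination and back-substitution give m_0 = 2, m_1 = 2, m_2 = -4.
On [-1, 1], p(x) = 1 - 5/2·(x + 1) + 1·(x + 1)² + 0·(x + 1)³.
With (x + 1) = 2/3: p(-1/3) = -2/9.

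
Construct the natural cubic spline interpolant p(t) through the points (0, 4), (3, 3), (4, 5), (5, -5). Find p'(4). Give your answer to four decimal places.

With M_i denoting the second derivative at x_i, h_i = 3, 1, 1, and Δ_i = (y_(i+1) − y_i)/h_i = -1/3, 2, -10:
  3·M_0 + 8·M_1 + 1·M_2 = 6(Δ_1 - Δ_0) = 14
  1·M_1 + 4·M_2 + 1·M_3 = 6(Δ_2 - Δ_1) = -72
Natural end conditions: M_0 = M_3 = 0.
Forward elimination and back-substitution give M_0 = 0, M_1 = 128/31, M_2 = -590/31, M_3 = 0.
On [4, 5], p'(t) = b_2 + 2c_2·(t - 4) + 3d_2·(t - 4)² with b_2 = Δ_2 - h_2(2M_2 + M_3)/6 = -340/93, c_2 = M_2/2 = -295/31, d_2 = (M_3 - M_2)/(6h_2) = 295/93. So p'(4) = -340/93.

-3.6559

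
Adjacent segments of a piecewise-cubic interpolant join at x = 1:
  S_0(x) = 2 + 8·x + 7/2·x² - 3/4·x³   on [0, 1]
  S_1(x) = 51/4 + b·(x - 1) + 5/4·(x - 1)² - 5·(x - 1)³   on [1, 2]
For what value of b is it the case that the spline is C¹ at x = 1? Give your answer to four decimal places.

12.7500

S_0'(x) = 8 + 7·x - 9/4·x², so S_0'(1) = 51/4. On the right, S_1'(1) = b, so b = 51/4.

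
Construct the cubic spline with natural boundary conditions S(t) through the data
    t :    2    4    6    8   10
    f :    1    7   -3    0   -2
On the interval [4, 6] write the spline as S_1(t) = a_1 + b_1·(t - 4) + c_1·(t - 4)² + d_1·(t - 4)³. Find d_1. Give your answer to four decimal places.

Let m_i = S''(x_i). Step sizes h_i = 2, 2, 2, 2; slopes of the chords Δ_i = (y_(i+1) - y_i)/h_i = 3, -5, 3/2, -1.
  2·m_0 + 8·m_1 + 2·m_2 = 6(Δ_1 - Δ_0) = -48
  2·m_1 + 8·m_2 + 2·m_3 = 6(Δ_2 - Δ_1) = 39
  2·m_2 + 8·m_3 + 2·m_4 = 6(Δ_3 - Δ_2) = -15
Natural end conditions: m_0 = m_4 = 0.
Solving the tridiagonal system: m_0 = 0, m_1 = -891/112, m_2 = 219/28, m_3 = -429/112, m_4 = 0.
On [4, 6], with S_1(t) = a_1 + b_1·(t - 4) + c_1·(t - 4)² + d_1·(t - 4)³: c_1 = m_1/2 = -891/224, d_1 = (m_2 - m_1)/(6h_1) = 589/448, b_1 = Δ_1 - h_1(2m_1 + m_2)/6 = -129/56.

1.3147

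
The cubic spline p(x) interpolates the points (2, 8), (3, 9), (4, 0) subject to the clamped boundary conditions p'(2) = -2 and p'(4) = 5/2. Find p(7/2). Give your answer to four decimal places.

3.4219

Put M_i = p'' at the i-th knot. Here h = (1, 1) and Δ = (1, -9), so the interior equations h_(i-1)·M_(i-1) + 2(h_(i-1)+h_i)·M_i + h_i·M_(i+1) = 6(Δ_i − Δ_(i-1)) read
  1·M_0 + 4·M_1 + 1·M_2 = 6(Δ_1 - Δ_0) = -60
Clamped end conditions give two more equations: 2h_0·M_0 + h_0·M_1 = 6(Δ_0 - p'(2)) = 18 and h_1·M_1 + 2h_1·M_2 = 6(p'(4) - Δ_1) = 69.
Forward elimination and back-substitution give M_0 = 105/4, M_1 = -69/2, M_2 = 207/4.
On [3, 4], p(x) = 9 - 49/8·(x - 3) - 69/4·(x - 3)² + 115/8·(x - 3)³.
With (x - 3) = 1/2: p(7/2) = 219/64.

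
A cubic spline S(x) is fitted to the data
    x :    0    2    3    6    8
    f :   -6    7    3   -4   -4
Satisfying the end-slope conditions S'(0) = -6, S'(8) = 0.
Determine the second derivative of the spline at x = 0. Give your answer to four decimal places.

Let σ_i = S''(x_i). Step sizes h_i = 2, 1, 3, 2; slopes of the chords Δ_i = (y_(i+1) - y_i)/h_i = 13/2, -4, -7/3, 0.
  2·σ_0 + 6·σ_1 + 1·σ_2 = 6(Δ_1 - Δ_0) = -63
  1·σ_1 + 8·σ_2 + 3·σ_3 = 6(Δ_2 - Δ_1) = 10
  3·σ_2 + 10·σ_3 + 2·σ_4 = 6(Δ_3 - Δ_2) = 14
Clamped end conditions give two more equations: 2h_0·σ_0 + h_0·σ_1 = 6(Δ_0 - S'(0)) = 75 and h_3·σ_3 + 2h_3·σ_4 = 6(S'(8) - Δ_3) = 0.
Forward elimination and back-substitution give σ_0 = 11903/408, σ_1 = -4253/204, σ_2 = 763/204, σ_3 = 21/68, σ_4 = -21/136.

29.1740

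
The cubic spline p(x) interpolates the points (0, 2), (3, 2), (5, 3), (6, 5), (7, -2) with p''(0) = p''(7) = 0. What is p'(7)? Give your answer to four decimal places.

-9.4206

Let m_i = p''(x_i). Step sizes h_i = 3, 2, 1, 1; slopes of the chords Δ_i = (y_(i+1) - y_i)/h_i = 0, 1/2, 2, -7.
  3·m_0 + 10·m_1 + 2·m_2 = 6(Δ_1 - Δ_0) = 3
  2·m_1 + 6·m_2 + 1·m_3 = 6(Δ_2 - Δ_1) = 9
  1·m_2 + 4·m_3 + 1·m_4 = 6(Δ_3 - Δ_2) = -54
Natural end conditions: m_0 = m_4 = 0.
Forward elimination and back-substitution give m_0 = 0, m_1 = -111/214, m_2 = 438/107, m_3 = -1554/107, m_4 = 0.
On [6, 7], p'(x) = b_3 + 2c_3·(x - 6) + 3d_3·(x - 6)² with b_3 = Δ_3 - h_3(2m_3 + m_4)/6 = -231/107, c_3 = m_3/2 = -777/107, d_3 = (m_4 - m_3)/(6h_3) = 259/107. So p'(7) = -1008/107.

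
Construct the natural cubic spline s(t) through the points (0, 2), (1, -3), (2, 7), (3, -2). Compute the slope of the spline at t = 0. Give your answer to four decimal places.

With m_i denoting the second derivative at x_i, h_i = 1, 1, 1, and Δ_i = (y_(i+1) − y_i)/h_i = -5, 10, -9:
  1·m_0 + 4·m_1 + 1·m_2 = 6(Δ_1 - Δ_0) = 90
  1·m_1 + 4·m_2 + 1·m_3 = 6(Δ_2 - Δ_1) = -114
Natural end conditions: m_0 = m_3 = 0.
Solving: m_0 = 0, m_1 = 158/5, m_2 = -182/5, m_3 = 0.
On [0, 1], s'(t) = b_0 + 2c_0·t + 3d_0·t² with b_0 = Δ_0 - h_0(2m_0 + m_1)/6 = -154/15, c_0 = m_0/2 = 0, d_0 = (m_1 - m_0)/(6h_0) = 79/15. So s'(0) = -154/15.

-10.2667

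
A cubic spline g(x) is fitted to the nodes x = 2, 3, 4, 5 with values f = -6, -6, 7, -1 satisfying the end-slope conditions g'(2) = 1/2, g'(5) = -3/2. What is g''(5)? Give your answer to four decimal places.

45.6667

With M_i denoting the second derivative at x_i, h_i = 1, 1, 1, and Δ_i = (y_(i+1) − y_i)/h_i = 0, 13, -8:
  1·M_0 + 4·M_1 + 1·M_2 = 6(Δ_1 - Δ_0) = 78
  1·M_1 + 4·M_2 + 1·M_3 = 6(Δ_2 - Δ_1) = -126
Clamped end conditions give two more equations: 2h_0·M_0 + h_0·M_1 = 6(Δ_0 - g'(2)) = -3 and h_2·M_2 + 2h_2·M_3 = 6(g'(5) - Δ_2) = 39.
Hence M_0 = -61/3, M_1 = 113/3, M_2 = -157/3, M_3 = 137/3.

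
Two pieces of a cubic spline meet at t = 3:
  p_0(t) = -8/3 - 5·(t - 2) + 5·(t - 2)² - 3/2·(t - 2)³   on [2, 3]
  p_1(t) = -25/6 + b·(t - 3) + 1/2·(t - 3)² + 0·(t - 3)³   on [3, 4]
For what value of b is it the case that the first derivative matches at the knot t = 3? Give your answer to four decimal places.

0.5000

p_0'(t) = -5 + 10·(t - 2) - 9/2·(t - 2)², so p_0'(3) = 1/2. On the right, p_1'(3) = b, so b = 1/2.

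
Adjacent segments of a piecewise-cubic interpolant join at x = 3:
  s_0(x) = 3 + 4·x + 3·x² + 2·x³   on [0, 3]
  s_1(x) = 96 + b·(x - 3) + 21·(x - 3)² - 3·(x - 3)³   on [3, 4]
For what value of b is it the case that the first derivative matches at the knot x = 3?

76

s_0'(x) = 4 + 6·x + 6·x², so s_0'(3) = 76. On the right, s_1'(3) = b, so b = 76.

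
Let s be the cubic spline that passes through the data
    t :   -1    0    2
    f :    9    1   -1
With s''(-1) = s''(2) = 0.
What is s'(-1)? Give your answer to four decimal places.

Let σ_i = s''(x_i). Step sizes h_i = 1, 2; slopes of the chords Δ_i = (y_(i+1) - y_i)/h_i = -8, -1.
  1·σ_0 + 6·σ_1 + 2·σ_2 = 6(Δ_1 - Δ_0) = 42
Natural end conditions: σ_0 = σ_2 = 0.
Hence σ_0 = 0, σ_1 = 7, σ_2 = 0.
On [-1, 0], s'(t) = b_0 + 2c_0·(t + 1) + 3d_0·(t + 1)² with b_0 = Δ_0 - h_0(2σ_0 + σ_1)/6 = -55/6, c_0 = σ_0/2 = 0, d_0 = (σ_1 - σ_0)/(6h_0) = 7/6. So s'(-1) = -55/6.

-9.1667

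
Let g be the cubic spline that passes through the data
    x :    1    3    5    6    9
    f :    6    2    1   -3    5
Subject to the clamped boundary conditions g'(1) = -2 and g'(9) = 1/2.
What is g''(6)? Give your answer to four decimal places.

8.0500

Write m_i for g''(x_i). With h_i = 2, 2, 1, 3 and divided differences Δ_i = -2, -1/2, -4, 8/3, the continuity of g' gives the tridiagonal system
  2·m_0 + 8·m_1 + 2·m_2 = 6(Δ_1 - Δ_0) = 9
  2·m_1 + 6·m_2 + 1·m_3 = 6(Δ_2 - Δ_1) = -21
  1·m_2 + 8·m_3 + 3·m_4 = 6(Δ_3 - Δ_2) = 40
Clamped end conditions give two more equations: 2h_0·m_0 + h_0·m_1 = 6(Δ_0 - g'(1)) = 0 and h_3·m_3 + 2h_3·m_4 = 6(g'(9) - Δ_3) = -13.
Solving: m_0 = -59/40, m_1 = 59/20, m_2 = -233/40, m_3 = 161/20, m_4 = -743/120.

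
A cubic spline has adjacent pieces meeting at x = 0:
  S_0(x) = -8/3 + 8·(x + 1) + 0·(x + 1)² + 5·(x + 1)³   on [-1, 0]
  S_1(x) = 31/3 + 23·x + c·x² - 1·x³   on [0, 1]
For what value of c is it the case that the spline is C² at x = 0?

S_0''(x) = 0 + 30·(x + 1), so S_0''(0) = 30. On the right, S_1''(0) = 2c, so c = 15.

15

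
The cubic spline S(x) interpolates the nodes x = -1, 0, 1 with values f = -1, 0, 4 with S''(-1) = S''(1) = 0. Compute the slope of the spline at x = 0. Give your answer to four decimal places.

Put M_i = S'' at the i-th knot. Here h = (1, 1) and Δ = (1, 4), so the interior equations h_(i-1)·M_(i-1) + 2(h_(i-1)+h_i)·M_i + h_i·M_(i+1) = 6(Δ_i − Δ_(i-1)) read
  1·M_0 + 4·M_1 + 1·M_2 = 6(Δ_1 - Δ_0) = 18
Natural end conditions: M_0 = M_2 = 0.
Hence M_0 = 0, M_1 = 9/2, M_2 = 0.
On [0, 1], S'(x) = b_1 + 2c_1·x + 3d_1·x² with b_1 = Δ_1 - h_1(2M_1 + M_2)/6 = 5/2, c_1 = M_1/2 = 9/4, d_1 = (M_2 - M_1)/(6h_1) = -3/4. So S'(0) = 5/2.

2.5000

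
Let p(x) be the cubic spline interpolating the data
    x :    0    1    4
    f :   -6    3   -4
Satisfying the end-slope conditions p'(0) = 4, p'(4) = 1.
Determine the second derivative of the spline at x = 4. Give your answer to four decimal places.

With M_i denoting the second derivative at x_i, h_i = 1, 3, and Δ_i = (y_(i+1) − y_i)/h_i = 9, -7/3:
  1·M_0 + 8·M_1 + 3·M_2 = 6(Δ_1 - Δ_0) = -68
Clamped end conditions give two more equations: 2h_0·M_0 + h_0·M_1 = 6(Δ_0 - p'(0)) = 30 and h_1·M_1 + 2h_1·M_2 = 6(p'(4) - Δ_1) = 20.
Hence M_0 = 91/4, M_1 = -31/2, M_2 = 133/12.

11.0833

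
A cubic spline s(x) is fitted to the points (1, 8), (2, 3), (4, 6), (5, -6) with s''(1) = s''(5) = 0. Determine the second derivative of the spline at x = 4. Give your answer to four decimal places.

-17.6250

With M_i denoting the second derivative at x_i, h_i = 1, 2, 1, and Δ_i = (y_(i+1) − y_i)/h_i = -5, 3/2, -12:
  1·M_0 + 6·M_1 + 2·M_2 = 6(Δ_1 - Δ_0) = 39
  2·M_1 + 6·M_2 + 1·M_3 = 6(Δ_2 - Δ_1) = -81
Natural end conditions: M_0 = M_3 = 0.
Forward elimination and back-substitution give M_0 = 0, M_1 = 99/8, M_2 = -141/8, M_3 = 0.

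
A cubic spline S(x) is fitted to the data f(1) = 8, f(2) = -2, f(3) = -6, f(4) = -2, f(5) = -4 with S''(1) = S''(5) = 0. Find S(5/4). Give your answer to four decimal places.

5.2824

With σ_i denoting the second derivative at x_i, h_i = 1, 1, 1, 1, and Δ_i = (y_(i+1) − y_i)/h_i = -10, -4, 4, -2:
  1·σ_0 + 4·σ_1 + 1·σ_2 = 6(Δ_1 - Δ_0) = 36
  1·σ_1 + 4·σ_2 + 1·σ_3 = 6(Δ_2 - Δ_1) = 48
  1·σ_2 + 4·σ_3 + 1·σ_4 = 6(Δ_3 - Δ_2) = -36
Natural end conditions: σ_0 = σ_4 = 0.
Solving: σ_0 = 0, σ_1 = 39/7, σ_2 = 96/7, σ_3 = -87/7, σ_4 = 0.
On [1, 2], S(x) = 8 - 153/14·(x - 1) + 0·(x - 1)² + 13/14·(x - 1)³.
With (x - 1) = 1/4: S(5/4) = 4733/896.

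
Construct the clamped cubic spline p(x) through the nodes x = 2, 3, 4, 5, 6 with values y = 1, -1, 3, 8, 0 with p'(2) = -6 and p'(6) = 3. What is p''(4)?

Put M_i = p'' at the i-th knot. Here h = (1, 1, 1, 1) and Δ = (-2, 4, 5, -8), so the interior equations h_(i-1)·M_(i-1) + 2(h_(i-1)+h_i)·M_i + h_i·M_(i+1) = 6(Δ_i − Δ_(i-1)) read
  1·M_0 + 4·M_1 + 1·M_2 = 6(Δ_1 - Δ_0) = 36
  1·M_1 + 4·M_2 + 1·M_3 = 6(Δ_2 - Δ_1) = 6
  1·M_2 + 4·M_3 + 1·M_4 = 6(Δ_3 - Δ_2) = -78
Clamped end conditions give two more equations: 2h_0·M_0 + h_0·M_1 = 6(Δ_0 - p'(2)) = 24 and h_3·M_3 + 2h_3·M_4 = 6(p'(6) - Δ_3) = 66.
Forward elimination and back-substitution give M_0 = 69/7, M_1 = 30/7, M_2 = 9, M_3 = -240/7, M_4 = 351/7.

9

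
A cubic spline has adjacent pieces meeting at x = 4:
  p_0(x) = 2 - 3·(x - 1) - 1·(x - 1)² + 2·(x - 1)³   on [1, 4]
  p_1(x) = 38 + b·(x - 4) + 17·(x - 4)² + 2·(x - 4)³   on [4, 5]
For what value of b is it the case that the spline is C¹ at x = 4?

45

p_0'(x) = -3 - 2·(x - 1) + 6·(x - 1)², so p_0'(4) = 45. On the right, p_1'(4) = b, so b = 45.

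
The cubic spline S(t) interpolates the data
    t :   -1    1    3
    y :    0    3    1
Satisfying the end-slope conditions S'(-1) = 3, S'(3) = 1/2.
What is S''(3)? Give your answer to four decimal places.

3.5000

Put M_i = S'' at the i-th knot. Here h = (2, 2) and Δ = (3/2, -1), so the interior equations h_(i-1)·M_(i-1) + 2(h_(i-1)+h_i)·M_i + h_i·M_(i+1) = 6(Δ_i − Δ_(i-1)) read
  2·M_0 + 8·M_1 + 2·M_2 = 6(Δ_1 - Δ_0) = -15
Clamped end conditions give two more equations: 2h_0·M_0 + h_0·M_1 = 6(Δ_0 - S'(-1)) = -9 and h_1·M_1 + 2h_1·M_2 = 6(S'(3) - Δ_1) = 9.
Solving the tridiagonal system: M_0 = -1, M_1 = -5/2, M_2 = 7/2.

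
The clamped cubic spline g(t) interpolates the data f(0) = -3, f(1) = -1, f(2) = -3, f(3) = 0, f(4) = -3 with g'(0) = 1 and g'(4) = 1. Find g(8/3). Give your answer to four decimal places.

-0.6296

With M_i denoting the second derivative at x_i, h_i = 1, 1, 1, 1, and Δ_i = (y_(i+1) − y_i)/h_i = 2, -2, 3, -3:
  1·M_0 + 4·M_1 + 1·M_2 = 6(Δ_1 - Δ_0) = -24
  1·M_1 + 4·M_2 + 1·M_3 = 6(Δ_2 - Δ_1) = 30
  1·M_2 + 4·M_3 + 1·M_4 = 6(Δ_3 - Δ_2) = -36
Clamped end conditions give two more equations: 2h_0·M_0 + h_0·M_1 = 6(Δ_0 - g'(0)) = 6 and h_3·M_3 + 2h_3·M_4 = 6(g'(4) - Δ_3) = 24.
Solving the tridiagonal system: M_0 = 9, M_1 = -12, M_2 = 15, M_3 = -18, M_4 = 21.
On [2, 3], g(t) = -3 + 1·(t - 2) + 15/2·(t - 2)² - 11/2·(t - 2)³.
With (t - 2) = 2/3: g(8/3) = -17/27.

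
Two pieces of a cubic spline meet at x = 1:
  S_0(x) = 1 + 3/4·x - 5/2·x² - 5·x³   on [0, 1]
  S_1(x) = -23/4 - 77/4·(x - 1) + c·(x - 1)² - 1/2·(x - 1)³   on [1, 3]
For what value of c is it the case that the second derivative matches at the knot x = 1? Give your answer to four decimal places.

-17.5000

S_0''(x) = -5 - 30·x, so S_0''(1) = -35. On the right, S_1''(1) = 2c, so c = -35/2.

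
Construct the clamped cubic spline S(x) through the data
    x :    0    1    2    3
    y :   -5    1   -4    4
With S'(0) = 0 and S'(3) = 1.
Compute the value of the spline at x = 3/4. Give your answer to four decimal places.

Put M_i = S'' at the i-th knot. Here h = (1, 1, 1) and Δ = (6, -5, 8), so the interior equations h_(i-1)·M_(i-1) + 2(h_(i-1)+h_i)·M_i + h_i·M_(i+1) = 6(Δ_i − Δ_(i-1)) read
  1·M_0 + 4·M_1 + 1·M_2 = 6(Δ_1 - Δ_0) = -66
  1·M_1 + 4·M_2 + 1·M_3 = 6(Δ_2 - Δ_1) = 78
Clamped end conditions give two more equations: 2h_0·M_0 + h_0·M_1 = 6(Δ_0 - S'(0)) = 36 and h_2·M_2 + 2h_2·M_3 = 6(S'(3) - Δ_2) = -42.
Solving: M_0 = 532/15, M_1 = -524/15, M_2 = 574/15, M_3 = -602/15.
On [0, 1], S(x) = -5 + 0·x + 266/15·x² - 176/15·x³.
With x = 3/4: S(3/4) = 1/40.

0.0250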